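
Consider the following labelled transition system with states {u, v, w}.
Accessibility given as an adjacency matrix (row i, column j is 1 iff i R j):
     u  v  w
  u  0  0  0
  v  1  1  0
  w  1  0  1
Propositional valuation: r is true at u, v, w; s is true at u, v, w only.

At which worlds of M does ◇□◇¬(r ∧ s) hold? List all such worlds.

Recall that □ψ holds at a world iff ψ holds at every accessible world, and ◇ψ holds iff ψ holds at some accessible world.
Let φ = ◇□◇¬(r ∧ s). Evaluate φ at each world:
  u (successors ∅): φ is false.
  v (successors {u, v}): φ is true.
  w (successors {u, w}): φ is true.
For instance, at w:
  At w: ◇□◇¬(r ∧ s) requires □◇¬(r ∧ s) at some successor in {u, w}.
    □◇¬(r ∧ s) holds at u, so ◇□◇¬(r ∧ s) is true at w.
      At u: no accessible worlds, so □◇¬(r ∧ s) holds vacuously.
Satisfying worlds: {v, w}

v, w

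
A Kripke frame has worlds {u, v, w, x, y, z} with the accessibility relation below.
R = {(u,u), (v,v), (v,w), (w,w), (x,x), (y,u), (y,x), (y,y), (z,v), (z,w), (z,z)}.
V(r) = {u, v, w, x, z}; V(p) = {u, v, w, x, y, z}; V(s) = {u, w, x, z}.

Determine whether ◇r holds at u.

At u: ◇r requires r at some successor in {u}.
  r holds at u, so ◇r is true at u.

Yes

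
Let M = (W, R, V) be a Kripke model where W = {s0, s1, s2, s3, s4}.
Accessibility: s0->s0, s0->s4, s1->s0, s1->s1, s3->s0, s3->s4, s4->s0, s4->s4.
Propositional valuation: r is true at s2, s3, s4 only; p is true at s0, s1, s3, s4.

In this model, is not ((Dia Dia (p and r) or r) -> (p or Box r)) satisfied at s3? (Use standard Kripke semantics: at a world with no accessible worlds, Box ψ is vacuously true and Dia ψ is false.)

No

At s3: (Dia Dia (p and r) or r) -> (p or Box r) is true, so not ((Dia Dia (p and r) or r) -> (p or Box r)) is false.
  At s3: Dia Dia (p and r) or r is true, p or Box r is true, so (Dia Dia (p and r) or r) -> (p or Box r) is true.
    At s3: Dia Dia (p and r) is true, r is true, so Dia Dia (p and r) or r is true.
      At s3: Dia Dia (p and r) requires Dia (p and r) at some successor in {s0, s4}.
        Dia (p and r) holds at s0, so Dia Dia (p and r) is true at s3.
    At s3: p is true, Box r is false, so p or Box r is true.
      At s3: Box r requires r at every successor {s0, s4}.
        r fails at s0, so Box r is false at s3.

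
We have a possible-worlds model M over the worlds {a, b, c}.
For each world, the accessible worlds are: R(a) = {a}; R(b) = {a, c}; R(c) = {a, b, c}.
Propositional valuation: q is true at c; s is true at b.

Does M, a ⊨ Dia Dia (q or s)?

No

Recall that Dia ψ holds at a world iff ψ holds at some accessible world.
At a: Dia Dia (q or s) requires Dia (q or s) at some successor in {a}.
  At a: Dia (q or s) is false.
So Dia Dia (q or s) is false at a.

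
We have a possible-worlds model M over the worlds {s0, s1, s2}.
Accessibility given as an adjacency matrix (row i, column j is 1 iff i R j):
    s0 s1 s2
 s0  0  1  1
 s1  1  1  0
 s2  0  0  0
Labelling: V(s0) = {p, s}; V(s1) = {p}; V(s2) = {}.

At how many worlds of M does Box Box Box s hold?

Recall that Box ψ holds at a world iff ψ holds at every accessible world, and Dia ψ holds iff ψ holds at some accessible world.
Let φ = Box Box Box s. Evaluate φ at each world:
  s0 (successors {s1, s2}): φ is false.
  s1 (successors {s0, s1}): φ is false.
  s2 (successors ∅): φ is true.
For instance, at s0:
  At s0: Box Box Box s requires Box Box s at every successor {s1, s2}.
    Box Box s fails at s1, so Box Box Box s is false at s0.
      At s1: Box Box s requires Box s at every successor {s0, s1}.
        Box s fails at s0, so Box Box s is false at s1.
Satisfying worlds: {s2}

1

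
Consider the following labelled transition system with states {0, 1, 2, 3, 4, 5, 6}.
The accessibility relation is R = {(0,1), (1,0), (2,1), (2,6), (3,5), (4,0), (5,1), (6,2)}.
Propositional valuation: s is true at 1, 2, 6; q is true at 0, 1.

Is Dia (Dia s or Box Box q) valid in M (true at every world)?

Recall that Box ψ holds at a world iff ψ holds at every accessible world, and Dia ψ holds iff ψ holds at some accessible world.
Let φ = Dia (Dia s or Box Box q). Evaluate φ at each world:
  0 (successors {1}): φ is true.
  1 (successors {0}): φ is true.
  2 (successors {1, 6}): φ is true.
  3 (successors {5}): φ is true.
  4 (successors {0}): φ is true.
  5 (successors {1}): φ is true.
  6 (successors {2}): φ is true.
For instance, at 1:
  At 1: Dia (Dia s or Box Box q) requires Dia s or Box Box q at some successor in {0}.
    Dia s or Box Box q holds at 0, so Dia (Dia s or Box Box q) is true at 1.
      At 0: Dia s is true, Box Box q is true, so Dia s or Box Box q is true.

Yes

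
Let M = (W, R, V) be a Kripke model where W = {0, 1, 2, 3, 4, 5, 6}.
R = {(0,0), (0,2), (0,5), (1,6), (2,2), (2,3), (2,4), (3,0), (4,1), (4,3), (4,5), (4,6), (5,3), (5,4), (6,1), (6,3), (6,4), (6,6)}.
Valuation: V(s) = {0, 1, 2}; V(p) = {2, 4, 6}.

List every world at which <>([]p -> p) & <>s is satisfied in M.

Let φ = <>([]p -> p) & <>s. Evaluate φ at each world:
  0 (successors {0, 2, 5}): φ is true.
  1 (successors {6}): φ is false.
  2 (successors {2, 3, 4}): φ is true.
  3 (successors {0}): φ is true.
  4 (successors {1, 3, 5, 6}): φ is true.
  5 (successors {3, 4}): φ is false.
  6 (successors {1, 3, 4, 6}): φ is true.
For instance, at 3:
  At 3: <>([]p -> p) is true, <>s is true, so <>([]p -> p) & <>s is true.
    At 3: <>([]p -> p) requires []p -> p at some successor in {0}.
      []p -> p holds at 0, so <>([]p -> p) is true at 3.
    At 3: <>s requires s at some successor in {0}.
      s holds at 0, so <>s is true at 3.
Satisfying worlds: {0, 2, 3, 4, 6}

0, 2, 3, 4, 6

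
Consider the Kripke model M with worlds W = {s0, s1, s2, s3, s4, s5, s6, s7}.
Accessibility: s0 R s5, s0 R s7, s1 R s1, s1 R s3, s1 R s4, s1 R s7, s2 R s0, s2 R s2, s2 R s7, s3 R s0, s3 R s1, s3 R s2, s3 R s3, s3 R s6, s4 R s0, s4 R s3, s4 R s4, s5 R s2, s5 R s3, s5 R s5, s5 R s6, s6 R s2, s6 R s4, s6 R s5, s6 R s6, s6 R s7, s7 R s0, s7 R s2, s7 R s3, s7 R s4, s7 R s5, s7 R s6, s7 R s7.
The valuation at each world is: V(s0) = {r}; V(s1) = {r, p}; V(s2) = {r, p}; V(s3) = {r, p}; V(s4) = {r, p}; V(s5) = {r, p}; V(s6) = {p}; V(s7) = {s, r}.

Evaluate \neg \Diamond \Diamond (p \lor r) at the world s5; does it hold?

At s5: \Diamond \Diamond (p \lor r) is true, so \neg \Diamond \Diamond (p \lor r) is false.
  At s5: \Diamond \Diamond (p \lor r) requires \Diamond (p \lor r) at some successor in {s2, s3, s5, s6}.
    \Diamond (p \lor r) holds at s2, so \Diamond \Diamond (p \lor r) is true at s5.
      At s2: \Diamond (p \lor r) requires p \lor r at some successor in {s0, s2, s7}.
        p \lor r holds at s0, so \Diamond (p \lor r) is true at s2.

No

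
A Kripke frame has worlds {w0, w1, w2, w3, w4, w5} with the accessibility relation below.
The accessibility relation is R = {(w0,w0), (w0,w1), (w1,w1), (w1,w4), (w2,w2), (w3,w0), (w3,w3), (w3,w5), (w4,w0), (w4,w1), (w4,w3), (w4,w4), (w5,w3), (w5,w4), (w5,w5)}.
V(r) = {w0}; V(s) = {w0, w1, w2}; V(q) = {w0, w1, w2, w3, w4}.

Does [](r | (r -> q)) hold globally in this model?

Let φ = [](r | (r -> q)). Evaluate φ at each world:
  w0 (successors {w0, w1}): φ is true.
  w1 (successors {w1, w4}): φ is true.
  w2 (successors {w2}): φ is true.
  w3 (successors {w0, w3, w5}): φ is true.
  w4 (successors {w0, w1, w3, w4}): φ is true.
  w5 (successors {w3, w4, w5}): φ is true.
For instance, at w1:
  At w1: [](r | (r -> q)) requires r | (r -> q) at every successor {w1, w4}.
    At w1: r | (r -> q) is true.
    At w4: r | (r -> q) is true.
  So [](r | (r -> q)) is true at w1.

Yes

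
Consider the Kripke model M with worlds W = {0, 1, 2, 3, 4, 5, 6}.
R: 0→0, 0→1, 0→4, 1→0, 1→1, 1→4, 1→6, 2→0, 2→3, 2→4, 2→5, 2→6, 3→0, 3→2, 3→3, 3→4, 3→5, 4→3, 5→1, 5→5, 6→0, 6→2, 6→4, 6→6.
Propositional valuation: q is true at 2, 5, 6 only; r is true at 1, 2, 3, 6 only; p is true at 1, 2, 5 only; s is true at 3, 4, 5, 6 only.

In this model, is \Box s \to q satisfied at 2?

Recall that \Box ψ holds at a world iff ψ holds at every accessible world, and \Diamond ψ holds iff ψ holds at some accessible world.
At 2: \Box s is false, q is true, so \Box s \to q is true.
  At 2: \Box s requires s at every successor {0, 3, 4, 5, 6}.
    s fails at 0, so \Box s is false at 2.

Yes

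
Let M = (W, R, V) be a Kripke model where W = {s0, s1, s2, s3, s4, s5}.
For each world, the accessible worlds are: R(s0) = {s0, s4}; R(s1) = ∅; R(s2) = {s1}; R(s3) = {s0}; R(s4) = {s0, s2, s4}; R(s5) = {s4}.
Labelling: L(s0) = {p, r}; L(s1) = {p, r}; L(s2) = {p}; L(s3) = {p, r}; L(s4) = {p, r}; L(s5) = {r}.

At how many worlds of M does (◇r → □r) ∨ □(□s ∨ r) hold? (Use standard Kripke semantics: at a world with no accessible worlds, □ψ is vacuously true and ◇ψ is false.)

Recall that □ψ holds at a world iff ψ holds at every accessible world, and ◇ψ holds iff ψ holds at some accessible world.
Let φ = (◇r → □r) ∨ □(□s ∨ r). Evaluate φ at each world:
  s0 (successors {s0, s4}): φ is true.
  s1 (successors ∅): φ is true.
  s2 (successors {s1}): φ is true.
  s3 (successors {s0}): φ is true.
  s4 (successors {s0, s2, s4}): φ is false.
  s5 (successors {s4}): φ is true.
For instance, at s3:
  At s3: ◇r → □r is true, □(□s ∨ r) is true, so (◇r → □r) ∨ □(□s ∨ r) is true.
    At s3: ◇r is true, □r is true, so ◇r → □r is true.
      At s3: ◇r requires r at some successor in {s0}.
        r holds at s0, so ◇r is true at s3.
      At s3: □r requires r at every successor {s0}.
        At s0: r is true.
      So □r is true at s3.
    At s3: □(□s ∨ r) requires □s ∨ r at every successor {s0}.
      At s0: □s ∨ r is true.
    So □(□s ∨ r) is true at s3.
Satisfying worlds: {s0, s1, s2, s3, s5}

5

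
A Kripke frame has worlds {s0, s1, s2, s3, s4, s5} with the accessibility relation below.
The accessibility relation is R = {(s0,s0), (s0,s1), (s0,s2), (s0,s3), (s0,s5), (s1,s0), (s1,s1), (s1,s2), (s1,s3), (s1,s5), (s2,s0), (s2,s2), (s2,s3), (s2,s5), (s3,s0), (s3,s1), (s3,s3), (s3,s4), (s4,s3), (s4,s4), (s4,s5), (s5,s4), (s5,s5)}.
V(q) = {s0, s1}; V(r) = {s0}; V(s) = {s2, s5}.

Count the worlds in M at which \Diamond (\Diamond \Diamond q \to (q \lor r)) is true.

Let φ = \Diamond (\Diamond \Diamond q \to (q \lor r)). Evaluate φ at each world:
  s0 (successors {s0, s1, s2, s3, s5}): φ is true.
  s1 (successors {s0, s1, s2, s3, s5}): φ is true.
  s2 (successors {s0, s2, s3, s5}): φ is true.
  s3 (successors {s0, s1, s3, s4}): φ is true.
  s4 (successors {s3, s4, s5}): φ is true.
  s5 (successors {s4, s5}): φ is true.
For instance, at s0:
  At s0: \Diamond (\Diamond \Diamond q \to (q \lor r)) requires \Diamond \Diamond q \to (q \lor r) at some successor in {s0, s1, s2, s3, s5}.
    \Diamond \Diamond q \to (q \lor r) holds at s0, so \Diamond (\Diamond \Diamond q \to (q \lor r)) is true at s0.
      At s0: \Diamond \Diamond q is true, q \lor r is true, so \Diamond \Diamond q \to (q \lor r) is true.
Satisfying worlds: {s0, s1, s2, s3, s4, s5}

6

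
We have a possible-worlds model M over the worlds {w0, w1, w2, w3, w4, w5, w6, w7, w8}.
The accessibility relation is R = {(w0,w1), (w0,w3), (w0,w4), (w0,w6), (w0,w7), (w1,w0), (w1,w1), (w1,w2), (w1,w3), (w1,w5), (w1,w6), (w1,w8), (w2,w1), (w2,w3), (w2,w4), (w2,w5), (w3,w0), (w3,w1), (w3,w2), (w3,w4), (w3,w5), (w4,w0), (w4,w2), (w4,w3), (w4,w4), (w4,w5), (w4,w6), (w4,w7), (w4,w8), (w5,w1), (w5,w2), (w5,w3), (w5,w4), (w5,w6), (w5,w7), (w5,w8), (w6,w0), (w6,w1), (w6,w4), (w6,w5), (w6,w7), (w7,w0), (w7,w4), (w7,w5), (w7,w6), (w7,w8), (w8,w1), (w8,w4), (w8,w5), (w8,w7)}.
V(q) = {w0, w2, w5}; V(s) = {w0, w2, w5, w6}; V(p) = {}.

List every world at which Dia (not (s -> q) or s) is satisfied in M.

w0, w1, w2, w3, w4, w5, w6, w7, w8

Let φ = Dia (not (s -> q) or s). Evaluate φ at each world:
  w0 (successors {w1, w3, w4, w6, w7}): φ is true.
  w1 (successors {w0, w1, w2, w3, w5, w6, w8}): φ is true.
  w2 (successors {w1, w3, w4, w5}): φ is true.
  w3 (successors {w0, w1, w2, w4, w5}): φ is true.
  w4 (successors {w0, w2, w3, w4, w5, w6, w7, w8}): φ is true.
  w5 (successors {w1, w2, w3, w4, w6, w7, w8}): φ is true.
  w6 (successors {w0, w1, w4, w5, w7}): φ is true.
  w7 (successors {w0, w4, w5, w6, w8}): φ is true.
  w8 (successors {w1, w4, w5, w7}): φ is true.
For instance, at w3:
  At w3: Dia (not (s -> q) or s) requires not (s -> q) or s at some successor in {w0, w1, w2, w4, w5}.
    not (s -> q) or s holds at w0, so Dia (not (s -> q) or s) is true at w3.
Satisfying worlds: {w0, w1, w2, w3, w4, w5, w6, w7, w8}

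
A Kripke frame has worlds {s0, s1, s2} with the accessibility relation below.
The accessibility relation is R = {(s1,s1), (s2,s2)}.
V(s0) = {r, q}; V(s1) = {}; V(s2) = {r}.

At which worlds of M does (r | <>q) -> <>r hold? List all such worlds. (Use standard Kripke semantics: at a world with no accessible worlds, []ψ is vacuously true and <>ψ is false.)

s1, s2

Let φ = (r | <>q) -> <>r. Evaluate φ at each world:
  s0 (successors ∅): φ is false.
  s1 (successors {s1}): φ is true.
  s2 (successors {s2}): φ is true.
For instance, at s2:
  At s2: r | <>q is true, <>r is true, so (r | <>q) -> <>r is true.
    At s2: r is true, <>q is false, so r | <>q is true.
      At s2: <>q requires q at some successor in {s2}.
        At s2: q is false.
      So <>q is false at s2.
    At s2: <>r requires r at some successor in {s2}.
      r holds at s2, so <>r is true at s2.
Satisfying worlds: {s1, s2}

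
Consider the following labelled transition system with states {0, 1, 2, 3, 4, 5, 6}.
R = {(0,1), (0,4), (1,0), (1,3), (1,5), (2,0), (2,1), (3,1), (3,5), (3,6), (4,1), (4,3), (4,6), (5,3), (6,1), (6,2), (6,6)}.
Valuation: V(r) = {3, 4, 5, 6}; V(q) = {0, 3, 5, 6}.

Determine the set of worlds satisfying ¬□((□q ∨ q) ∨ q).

0, 6

Recall that □ψ holds at a world iff ψ holds at every accessible world, and ◇ψ holds iff ψ holds at some accessible world.
Let φ = ¬□((□q ∨ q) ∨ q). Evaluate φ at each world:
  0 (successors {1, 4}): φ is true.
  1 (successors {0, 3, 5}): φ is false.
  2 (successors {0, 1}): φ is false.
  3 (successors {1, 5, 6}): φ is false.
  4 (successors {1, 3, 6}): φ is false.
  5 (successors {3}): φ is false.
  6 (successors {1, 2, 6}): φ is true.
For instance, at 2:
  At 2: □((□q ∨ q) ∨ q) is true, so ¬□((□q ∨ q) ∨ q) is false.
    At 2: □((□q ∨ q) ∨ q) requires (□q ∨ q) ∨ q at every successor {0, 1}.
      At 0: (□q ∨ q) ∨ q is true.
      At 1: (□q ∨ q) ∨ q is true.
    So □((□q ∨ q) ∨ q) is true at 2.
Satisfying worlds: {0, 6}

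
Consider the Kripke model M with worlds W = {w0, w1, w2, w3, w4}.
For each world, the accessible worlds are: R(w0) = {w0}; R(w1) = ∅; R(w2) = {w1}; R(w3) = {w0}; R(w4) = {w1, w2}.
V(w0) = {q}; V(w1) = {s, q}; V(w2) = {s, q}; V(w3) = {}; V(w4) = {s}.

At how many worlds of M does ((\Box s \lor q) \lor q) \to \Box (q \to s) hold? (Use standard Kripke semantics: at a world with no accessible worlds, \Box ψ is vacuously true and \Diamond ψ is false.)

Let φ = ((\Box s \lor q) \lor q) \to \Box (q \to s). Evaluate φ at each world:
  w0 (successors {w0}): φ is false.
  w1 (successors ∅): φ is true.
  w2 (successors {w1}): φ is true.
  w3 (successors {w0}): φ is true.
  w4 (successors {w1, w2}): φ is true.
For instance, at w2:
  At w2: (\Box s \lor q) \lor q is true, \Box (q \to s) is true, so ((\Box s \lor q) \lor q) \to \Box (q \to s) is true.
    At w2: \Box s \lor q is true, q is true, so (\Box s \lor q) \lor q is true.
      At w2: \Box s is true, q is true, so \Box s \lor q is true.
    At w2: \Box (q \to s) requires q \to s at every successor {w1}.
      At w1: q \to s is true.
    So \Box (q \to s) is true at w2.
Satisfying worlds: {w1, w2, w3, w4}

4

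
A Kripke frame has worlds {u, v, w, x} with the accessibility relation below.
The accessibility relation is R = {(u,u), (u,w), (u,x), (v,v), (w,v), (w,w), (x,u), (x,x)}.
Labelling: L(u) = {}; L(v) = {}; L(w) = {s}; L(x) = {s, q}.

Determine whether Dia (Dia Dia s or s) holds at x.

Yes

At x: Dia (Dia Dia s or s) requires Dia Dia s or s at some successor in {u, x}.
  Dia Dia s or s holds at u, so Dia (Dia Dia s or s) is true at x.
    At u: Dia Dia s is true, s is false, so Dia Dia s or s is true.
      At u: Dia Dia s requires Dia s at some successor in {u, w, x}.
        Dia s holds at u, so Dia Dia s is true at u.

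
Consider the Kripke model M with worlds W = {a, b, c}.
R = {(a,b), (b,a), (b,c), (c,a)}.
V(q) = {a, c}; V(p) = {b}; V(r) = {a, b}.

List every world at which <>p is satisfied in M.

Recall that <>ψ holds at a world iff ψ holds at some accessible world.
Let φ = <>p. Evaluate φ at each world:
  a (successors {b}): φ is true.
  b (successors {a, c}): φ is false.
  c (successors {a}): φ is false.
For instance, at a:
  At a: <>p requires p at some successor in {b}.
    p holds at b, so <>p is true at a.
Satisfying worlds: {a}

a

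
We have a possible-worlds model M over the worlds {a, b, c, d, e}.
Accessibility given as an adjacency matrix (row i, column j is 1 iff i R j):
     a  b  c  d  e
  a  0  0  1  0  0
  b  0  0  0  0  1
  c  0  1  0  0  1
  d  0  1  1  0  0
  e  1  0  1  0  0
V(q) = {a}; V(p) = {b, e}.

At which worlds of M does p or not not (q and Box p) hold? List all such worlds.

b, e

Let φ = p or not not (q and Box p). Evaluate φ at each world:
  a (successors {c}): φ is false.
  b (successors {e}): φ is true.
  c (successors {b, e}): φ is false.
  d (successors {b, c}): φ is false.
  e (successors {a, c}): φ is true.
For instance, at b:
  At b: p is true, not not (q and Box p) is false, so p or not not (q and Box p) is true.
    At b: not (q and Box p) is true, so not not (q and Box p) is false.
      At b: q and Box p is false, so not (q and Box p) is true.
Satisfying worlds: {b, e}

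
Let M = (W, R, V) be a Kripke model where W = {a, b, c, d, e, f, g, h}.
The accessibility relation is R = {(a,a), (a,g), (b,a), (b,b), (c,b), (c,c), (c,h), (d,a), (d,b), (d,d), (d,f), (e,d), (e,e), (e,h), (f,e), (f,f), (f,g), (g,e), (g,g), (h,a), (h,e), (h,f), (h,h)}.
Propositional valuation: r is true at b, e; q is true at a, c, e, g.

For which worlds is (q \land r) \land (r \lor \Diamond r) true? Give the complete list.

Recall that \Diamond ψ holds at a world iff ψ holds at some accessible world.
Let φ = (q \land r) \land (r \lor \Diamond r). Evaluate φ at each world:
  a (successors {a, g}): φ is false.
  b (successors {a, b}): φ is false.
  c (successors {b, c, h}): φ is false.
  d (successors {a, b, d, f}): φ is false.
  e (successors {d, e, h}): φ is true.
  f (successors {e, f, g}): φ is false.
  g (successors {e, g}): φ is false.
  h (successors {a, e, f, h}): φ is false.
For instance, at e:
  At e: q \land r is true, r \lor \Diamond r is true, so (q \land r) \land (r \lor \Diamond r) is true.
    At e: r is true, \Diamond r is true, so r \lor \Diamond r is true.
      At e: \Diamond r requires r at some successor in {d, e, h}.
        r holds at e, so \Diamond r is true at e.
Satisfying worlds: {e}

e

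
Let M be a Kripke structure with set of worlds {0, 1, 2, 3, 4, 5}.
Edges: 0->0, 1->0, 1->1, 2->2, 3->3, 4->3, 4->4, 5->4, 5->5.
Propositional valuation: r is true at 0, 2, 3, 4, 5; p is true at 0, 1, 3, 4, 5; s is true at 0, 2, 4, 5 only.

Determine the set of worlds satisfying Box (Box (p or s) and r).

Recall that Box ψ holds at a world iff ψ holds at every accessible world, and Dia ψ holds iff ψ holds at some accessible world.
Let φ = Box (Box (p or s) and r). Evaluate φ at each world:
  0 (successors {0}): φ is true.
  1 (successors {0, 1}): φ is false.
  2 (successors {2}): φ is true.
  3 (successors {3}): φ is true.
  4 (successors {3, 4}): φ is true.
  5 (successors {4, 5}): φ is true.
For instance, at 0:
  At 0: Box (Box (p or s) and r) requires Box (p or s) and r at every successor {0}.
      At 0: Box (p or s) is true, r is true, so Box (p or s) and r is true.
  So Box (Box (p or s) and r) is true at 0.
Satisfying worlds: {0, 2, 3, 4, 5}

0, 2, 3, 4, 5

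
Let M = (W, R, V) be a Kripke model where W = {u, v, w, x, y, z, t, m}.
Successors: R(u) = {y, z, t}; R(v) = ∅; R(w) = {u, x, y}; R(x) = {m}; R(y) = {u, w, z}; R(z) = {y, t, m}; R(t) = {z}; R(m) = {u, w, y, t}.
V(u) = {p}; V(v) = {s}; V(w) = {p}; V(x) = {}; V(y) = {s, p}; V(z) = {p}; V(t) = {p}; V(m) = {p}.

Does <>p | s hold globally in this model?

Recall that <>ψ holds at a world iff ψ holds at some accessible world.
Let φ = <>p | s. Evaluate φ at each world:
  u (successors {y, z, t}): φ is true.
  v (successors ∅): φ is true.
  w (successors {u, x, y}): φ is true.
  x (successors {m}): φ is true.
  y (successors {u, w, z}): φ is true.
  z (successors {y, t, m}): φ is true.
  t (successors {z}): φ is true.
  m (successors {u, w, y, t}): φ is true.
For instance, at w:
  At w: <>p is true, s is false, so <>p | s is true.
    At w: <>p requires p at some successor in {u, x, y}.
      p holds at u, so <>p is true at w.

Yes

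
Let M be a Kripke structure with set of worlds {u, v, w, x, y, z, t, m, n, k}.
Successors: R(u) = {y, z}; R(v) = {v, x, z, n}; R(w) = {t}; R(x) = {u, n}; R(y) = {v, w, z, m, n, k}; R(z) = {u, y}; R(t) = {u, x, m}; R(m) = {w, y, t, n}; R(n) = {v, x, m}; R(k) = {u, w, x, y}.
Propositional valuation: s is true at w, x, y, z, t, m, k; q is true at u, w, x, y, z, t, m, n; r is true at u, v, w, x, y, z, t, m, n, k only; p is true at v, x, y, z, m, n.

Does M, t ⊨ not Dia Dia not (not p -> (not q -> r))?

At t: Dia Dia not (not p -> (not q -> r)) is false, so not Dia Dia not (not p -> (not q -> r)) is true.
  At t: Dia Dia not (not p -> (not q -> r)) requires Dia not (not p -> (not q -> r)) at some successor in {u, x, m}.
    At u: Dia not (not p -> (not q -> r)) is false.
    At x: Dia not (not p -> (not q -> r)) is false.
    At m: Dia not (not p -> (not q -> r)) is false.
  So Dia Dia not (not p -> (not q -> r)) is false at t.

Yes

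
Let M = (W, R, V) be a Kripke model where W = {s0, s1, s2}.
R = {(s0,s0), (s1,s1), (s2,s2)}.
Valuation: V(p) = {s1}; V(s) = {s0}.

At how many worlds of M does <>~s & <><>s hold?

Recall that <>ψ holds at a world iff ψ holds at some accessible world.
Let φ = <>~s & <><>s. Evaluate φ at each world:
  s0 (successors {s0}): φ is false.
  s1 (successors {s1}): φ is false.
  s2 (successors {s2}): φ is false.
For instance, at s1:
  At s1: <>~s is true, <><>s is false, so <>~s & <><>s is false.
    At s1: <>~s requires ~s at some successor in {s1}.
      ~s holds at s1, so <>~s is true at s1.
    At s1: <><>s requires <>s at some successor in {s1}.
      At s1: <>s is false.
    So <><>s is false at s1.
Satisfying worlds: none.

0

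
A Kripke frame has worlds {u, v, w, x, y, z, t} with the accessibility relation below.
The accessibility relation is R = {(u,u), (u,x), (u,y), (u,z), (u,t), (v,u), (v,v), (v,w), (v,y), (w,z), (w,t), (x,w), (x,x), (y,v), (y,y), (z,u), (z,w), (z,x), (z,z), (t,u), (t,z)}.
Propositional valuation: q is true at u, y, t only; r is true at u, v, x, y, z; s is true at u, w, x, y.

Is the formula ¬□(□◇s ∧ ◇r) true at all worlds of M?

Yes

Let φ = ¬□(□◇s ∧ ◇r). Evaluate φ at each world:
  u (successors {u, x, y, z, t}): φ is true.
  v (successors {u, v, w, y}): φ is true.
  w (successors {z, t}): φ is true.
  x (successors {w, x}): φ is true.
  y (successors {v, y}): φ is true.
  z (successors {u, w, x, z}): φ is true.
  t (successors {u, z}): φ is true.
For instance, at t:
  At t: □(□◇s ∧ ◇r) is false, so ¬□(□◇s ∧ ◇r) is true.
    At t: □(□◇s ∧ ◇r) requires □◇s ∧ ◇r at every successor {u, z}.
      □◇s ∧ ◇r fails at z, so □(□◇s ∧ ◇r) is false at t.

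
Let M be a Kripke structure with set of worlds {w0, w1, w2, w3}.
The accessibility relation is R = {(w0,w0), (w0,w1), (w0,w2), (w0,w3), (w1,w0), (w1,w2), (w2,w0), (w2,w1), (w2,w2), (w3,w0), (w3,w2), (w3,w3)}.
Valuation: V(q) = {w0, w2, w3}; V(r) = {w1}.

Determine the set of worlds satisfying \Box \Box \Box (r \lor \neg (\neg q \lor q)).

none

Let φ = \Box \Box \Box (r \lor \neg (\neg q \lor q)). Evaluate φ at each world:
  w0 (successors {w0, w1, w2, w3}): φ is false.
  w1 (successors {w0, w2}): φ is false.
  w2 (successors {w0, w1, w2}): φ is false.
  w3 (successors {w0, w2, w3}): φ is false.
For instance, at w1:
  At w1: \Box \Box \Box (r \lor \neg (\neg q \lor q)) requires \Box \Box (r \lor \neg (\neg q \lor q)) at every successor {w0, w2}.
    \Box \Box (r \lor \neg (\neg q \lor q)) fails at w0, so \Box \Box \Box (r \lor \neg (\neg q \lor q)) is false at w1.
      At w0: \Box \Box (r \lor \neg (\neg q \lor q)) requires \Box (r \lor \neg (\neg q \lor q)) at every successor {w0, w1, w2, w3}.
        \Box (r \lor \neg (\neg q \lor q)) fails at w0, so \Box \Box (r \lor \neg (\neg q \lor q)) is false at w0.
Satisfying worlds: none.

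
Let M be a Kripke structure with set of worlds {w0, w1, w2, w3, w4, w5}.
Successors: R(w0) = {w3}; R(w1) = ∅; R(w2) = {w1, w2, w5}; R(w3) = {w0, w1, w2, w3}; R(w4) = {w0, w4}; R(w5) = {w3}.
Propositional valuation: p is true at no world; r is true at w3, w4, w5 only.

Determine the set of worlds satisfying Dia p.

Recall that Dia ψ holds at a world iff ψ holds at some accessible world.
Let φ = Dia p. Evaluate φ at each world:
  w0 (successors {w3}): φ is false.
  w1 (successors ∅): φ is false.
  w2 (successors {w1, w2, w5}): φ is false.
  w3 (successors {w0, w1, w2, w3}): φ is false.
  w4 (successors {w0, w4}): φ is false.
  w5 (successors {w3}): φ is false.
For instance, at w0:
  At w0: Dia p requires p at some successor in {w3}.
    At w3: p is false.
  So Dia p is false at w0.
Satisfying worlds: none.

none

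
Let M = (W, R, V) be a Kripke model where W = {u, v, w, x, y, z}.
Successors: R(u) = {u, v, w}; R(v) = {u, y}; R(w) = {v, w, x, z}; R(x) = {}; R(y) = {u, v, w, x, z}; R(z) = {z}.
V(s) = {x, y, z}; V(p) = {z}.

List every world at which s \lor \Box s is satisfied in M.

Recall that \Box ψ holds at a world iff ψ holds at every accessible world, and \Diamond ψ holds iff ψ holds at some accessible world.
Let φ = s \lor \Box s. Evaluate φ at each world:
  u (successors {u, v, w}): φ is false.
  v (successors {u, y}): φ is false.
  w (successors {v, w, x, z}): φ is false.
  x (successors ∅): φ is true.
  y (successors {u, v, w, x, z}): φ is true.
  z (successors {z}): φ is true.
For instance, at v:
  At v: s is false, \Box s is false, so s \lor \Box s is false.
    At v: \Box s requires s at every successor {u, y}.
      s fails at u, so \Box s is false at v.
Satisfying worlds: {x, y, z}

x, y, z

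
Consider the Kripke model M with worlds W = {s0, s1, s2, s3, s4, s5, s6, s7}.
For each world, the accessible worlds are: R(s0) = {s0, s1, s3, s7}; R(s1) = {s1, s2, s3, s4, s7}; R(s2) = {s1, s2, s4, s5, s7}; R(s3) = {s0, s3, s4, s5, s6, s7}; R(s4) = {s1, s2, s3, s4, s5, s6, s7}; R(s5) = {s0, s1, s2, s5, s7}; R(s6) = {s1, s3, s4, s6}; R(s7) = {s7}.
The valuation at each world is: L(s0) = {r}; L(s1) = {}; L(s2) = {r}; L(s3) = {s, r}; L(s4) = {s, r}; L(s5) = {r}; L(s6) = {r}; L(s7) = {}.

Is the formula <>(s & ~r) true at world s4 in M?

Recall that <>ψ holds at a world iff ψ holds at some accessible world.
At s4: <>(s & ~r) requires s & ~r at some successor in {s1, s2, s3, s4, s5, s6, s7}.
  At s1: s & ~r is false.
  At s2: s & ~r is false.
  At s3: s & ~r is false.
  At s4: s & ~r is false.
  At s5: s & ~r is false.
  At s6: s & ~r is false.
  At s7: s & ~r is false.
So <>(s & ~r) is false at s4.

No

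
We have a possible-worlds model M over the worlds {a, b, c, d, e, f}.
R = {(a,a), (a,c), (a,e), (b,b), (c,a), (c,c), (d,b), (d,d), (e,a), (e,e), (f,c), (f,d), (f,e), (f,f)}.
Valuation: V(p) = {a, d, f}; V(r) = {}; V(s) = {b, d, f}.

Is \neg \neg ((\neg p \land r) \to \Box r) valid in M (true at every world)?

Let φ = \neg \neg ((\neg p \land r) \to \Box r). Evaluate φ at each world:
  a (successors {a, c, e}): φ is true.
  b (successors {b}): φ is true.
  c (successors {a, c}): φ is true.
  d (successors {b, d}): φ is true.
  e (successors {a, e}): φ is true.
  f (successors {c, d, e, f}): φ is true.
For instance, at d:
  At d: \neg ((\neg p \land r) \to \Box r) is false, so \neg \neg ((\neg p \land r) \to \Box r) is true.
    At d: (\neg p \land r) \to \Box r is true, so \neg ((\neg p \land r) \to \Box r) is false.
      At d: \neg p \land r is false, \Box r is false, so (\neg p \land r) \to \Box r is true.

Yes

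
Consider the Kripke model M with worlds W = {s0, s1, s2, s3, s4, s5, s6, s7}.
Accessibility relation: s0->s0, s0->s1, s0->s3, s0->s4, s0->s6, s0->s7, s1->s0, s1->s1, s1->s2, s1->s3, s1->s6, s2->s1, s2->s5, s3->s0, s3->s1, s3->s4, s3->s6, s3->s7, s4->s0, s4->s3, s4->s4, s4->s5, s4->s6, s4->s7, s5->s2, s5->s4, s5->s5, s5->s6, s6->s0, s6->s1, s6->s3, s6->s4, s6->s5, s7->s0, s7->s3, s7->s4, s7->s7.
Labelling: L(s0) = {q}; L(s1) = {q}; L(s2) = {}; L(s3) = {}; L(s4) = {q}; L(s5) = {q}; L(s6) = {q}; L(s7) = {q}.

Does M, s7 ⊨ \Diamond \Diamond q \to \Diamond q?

Yes

At s7: \Diamond \Diamond q is true, \Diamond q is true, so \Diamond \Diamond q \to \Diamond q is true.
  At s7: \Diamond \Diamond q requires \Diamond q at some successor in {s0, s3, s4, s7}.
    \Diamond q holds at s0, so \Diamond \Diamond q is true at s7.
      At s0: \Diamond q requires q at some successor in {s0, s1, s3, s4, s6, s7}.
        q holds at s0, so \Diamond q is true at s0.
  At s7: \Diamond q requires q at some successor in {s0, s3, s4, s7}.
    q holds at s0, so \Diamond q is true at s7.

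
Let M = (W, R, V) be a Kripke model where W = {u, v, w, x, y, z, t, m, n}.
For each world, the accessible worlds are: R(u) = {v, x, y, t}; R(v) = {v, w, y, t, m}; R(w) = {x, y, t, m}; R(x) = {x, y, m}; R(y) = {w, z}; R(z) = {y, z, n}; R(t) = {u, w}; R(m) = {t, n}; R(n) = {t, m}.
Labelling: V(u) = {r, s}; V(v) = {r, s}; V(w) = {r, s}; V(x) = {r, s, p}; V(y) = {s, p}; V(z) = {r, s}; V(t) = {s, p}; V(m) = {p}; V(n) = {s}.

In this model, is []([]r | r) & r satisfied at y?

At y: []([]r | r) is true, r is false, so []([]r | r) & r is false.
  At y: []([]r | r) requires []r | r at every successor {w, z}.
      At w: []r is false, r is true, so []r | r is true.
      At z: []r is false, r is true, so []r | r is true.
  So []([]r | r) is true at y.

No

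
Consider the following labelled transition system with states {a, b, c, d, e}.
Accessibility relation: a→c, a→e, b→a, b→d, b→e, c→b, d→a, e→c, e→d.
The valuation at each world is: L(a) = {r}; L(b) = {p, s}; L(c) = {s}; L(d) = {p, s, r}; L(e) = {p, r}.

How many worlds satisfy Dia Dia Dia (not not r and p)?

Recall that Dia ψ holds at a world iff ψ holds at some accessible world.
Let φ = Dia Dia Dia (not not r and p). Evaluate φ at each world:
  a (successors {c, e}): φ is true.
  b (successors {a, d, e}): φ is true.
  c (successors {b}): φ is true.
  d (successors {a}): φ is true.
  e (successors {c, d}): φ is true.
For instance, at d:
  At d: Dia Dia Dia (not not r and p) requires Dia Dia (not not r and p) at some successor in {a}.
    Dia Dia (not not r and p) holds at a, so Dia Dia Dia (not not r and p) is true at d.
      At a: Dia Dia (not not r and p) requires Dia (not not r and p) at some successor in {c, e}.
        Dia (not not r and p) holds at e, so Dia Dia (not not r and p) is true at a.
Satisfying worlds: {a, b, c, d, e}

5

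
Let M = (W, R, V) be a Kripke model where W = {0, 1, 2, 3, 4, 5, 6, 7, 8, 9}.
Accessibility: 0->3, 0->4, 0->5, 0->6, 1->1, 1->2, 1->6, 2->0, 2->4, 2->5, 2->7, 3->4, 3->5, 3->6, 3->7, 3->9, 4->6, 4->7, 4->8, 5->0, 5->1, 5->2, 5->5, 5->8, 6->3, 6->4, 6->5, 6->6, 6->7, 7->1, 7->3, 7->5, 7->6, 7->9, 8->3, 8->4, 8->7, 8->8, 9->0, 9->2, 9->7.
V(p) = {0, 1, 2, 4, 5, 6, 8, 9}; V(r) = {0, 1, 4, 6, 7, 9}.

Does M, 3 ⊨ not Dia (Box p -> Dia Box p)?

No

At 3: Dia (Box p -> Dia Box p) is true, so not Dia (Box p -> Dia Box p) is false.
  At 3: Dia (Box p -> Dia Box p) requires Box p -> Dia Box p at some successor in {4, 5, 6, 7, 9}.
    Box p -> Dia Box p holds at 4, so Dia (Box p -> Dia Box p) is true at 3.
      At 4: Box p is false, Dia Box p is false, so Box p -> Dia Box p is true.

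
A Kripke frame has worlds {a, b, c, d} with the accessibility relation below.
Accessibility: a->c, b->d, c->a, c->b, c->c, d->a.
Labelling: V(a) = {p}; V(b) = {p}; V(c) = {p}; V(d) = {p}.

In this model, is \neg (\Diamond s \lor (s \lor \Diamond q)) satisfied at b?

At b: \Diamond s \lor (s \lor \Diamond q) is false, so \neg (\Diamond s \lor (s \lor \Diamond q)) is true.
  At b: \Diamond s is false, s \lor \Diamond q is false, so \Diamond s \lor (s \lor \Diamond q) is false.
    At b: \Diamond s requires s at some successor in {d}.
      At d: s is false.
    So \Diamond s is false at b.
    At b: s is false, \Diamond q is false, so s \lor \Diamond q is false.
      At b: \Diamond q requires q at some successor in {d}.
        At d: q is false.
      So \Diamond q is false at b.

Yes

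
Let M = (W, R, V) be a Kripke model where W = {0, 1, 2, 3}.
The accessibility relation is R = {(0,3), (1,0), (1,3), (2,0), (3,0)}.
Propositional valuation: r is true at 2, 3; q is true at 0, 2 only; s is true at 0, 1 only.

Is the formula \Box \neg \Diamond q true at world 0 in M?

At 0: \Box \neg \Diamond q requires \neg \Diamond q at every successor {3}.
  \neg \Diamond q fails at 3, so \Box \neg \Diamond q is false at 0.
    At 3: \Diamond q is true, so \neg \Diamond q is false.
      At 3: \Diamond q requires q at some successor in {0}.
        q holds at 0, so \Diamond q is true at 3.

No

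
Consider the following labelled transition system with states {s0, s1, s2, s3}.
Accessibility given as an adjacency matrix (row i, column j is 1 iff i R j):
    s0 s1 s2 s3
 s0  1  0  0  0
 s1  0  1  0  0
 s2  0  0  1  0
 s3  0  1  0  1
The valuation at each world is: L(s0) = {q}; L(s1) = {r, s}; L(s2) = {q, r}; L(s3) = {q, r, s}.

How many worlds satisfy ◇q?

3

Let φ = ◇q. Evaluate φ at each world:
  s0 (successors {s0}): φ is true.
  s1 (successors {s1}): φ is false.
  s2 (successors {s2}): φ is true.
  s3 (successors {s1, s3}): φ is true.
For instance, at s2:
  At s2: ◇q requires q at some successor in {s2}.
    q holds at s2, so ◇q is true at s2.
Satisfying worlds: {s0, s2, s3}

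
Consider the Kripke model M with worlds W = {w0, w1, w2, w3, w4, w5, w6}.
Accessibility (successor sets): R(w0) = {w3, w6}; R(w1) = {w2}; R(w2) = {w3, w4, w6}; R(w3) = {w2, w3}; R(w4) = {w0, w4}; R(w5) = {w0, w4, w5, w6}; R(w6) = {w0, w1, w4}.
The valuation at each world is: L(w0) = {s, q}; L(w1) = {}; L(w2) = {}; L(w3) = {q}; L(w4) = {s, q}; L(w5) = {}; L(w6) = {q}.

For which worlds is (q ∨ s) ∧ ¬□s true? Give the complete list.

w0, w3, w6

Let φ = (q ∨ s) ∧ ¬□s. Evaluate φ at each world:
  w0 (successors {w3, w6}): φ is true.
  w1 (successors {w2}): φ is false.
  w2 (successors {w3, w4, w6}): φ is false.
  w3 (successors {w2, w3}): φ is true.
  w4 (successors {w0, w4}): φ is false.
  w5 (successors {w0, w4, w5, w6}): φ is false.
  w6 (successors {w0, w1, w4}): φ is true.
For instance, at w5:
  At w5: q ∨ s is false, ¬□s is true, so (q ∨ s) ∧ ¬□s is false.
    At w5: □s is false, so ¬□s is true.
      At w5: □s requires s at every successor {w0, w4, w5, w6}.
        s fails at w5, so □s is false at w5.
Satisfying worlds: {w0, w3, w6}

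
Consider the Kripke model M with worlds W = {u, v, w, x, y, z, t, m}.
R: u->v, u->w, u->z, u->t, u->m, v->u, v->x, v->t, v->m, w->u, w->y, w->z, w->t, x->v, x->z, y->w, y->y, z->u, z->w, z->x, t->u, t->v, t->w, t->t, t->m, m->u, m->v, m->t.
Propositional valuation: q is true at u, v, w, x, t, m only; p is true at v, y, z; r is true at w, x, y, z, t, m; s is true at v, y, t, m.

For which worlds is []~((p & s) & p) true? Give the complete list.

Let φ = []~((p & s) & p). Evaluate φ at each world:
  u (successors {v, w, z, t, m}): φ is false.
  v (successors {u, x, t, m}): φ is true.
  w (successors {u, y, z, t}): φ is false.
  x (successors {v, z}): φ is false.
  y (successors {w, y}): φ is false.
  z (successors {u, w, x}): φ is true.
  t (successors {u, v, w, t, m}): φ is false.
  m (successors {u, v, t}): φ is false.
For instance, at w:
  At w: []~((p & s) & p) requires ~((p & s) & p) at every successor {u, y, z, t}.
    ~((p & s) & p) fails at y, so []~((p & s) & p) is false at w.
Satisfying worlds: {v, z}

v, z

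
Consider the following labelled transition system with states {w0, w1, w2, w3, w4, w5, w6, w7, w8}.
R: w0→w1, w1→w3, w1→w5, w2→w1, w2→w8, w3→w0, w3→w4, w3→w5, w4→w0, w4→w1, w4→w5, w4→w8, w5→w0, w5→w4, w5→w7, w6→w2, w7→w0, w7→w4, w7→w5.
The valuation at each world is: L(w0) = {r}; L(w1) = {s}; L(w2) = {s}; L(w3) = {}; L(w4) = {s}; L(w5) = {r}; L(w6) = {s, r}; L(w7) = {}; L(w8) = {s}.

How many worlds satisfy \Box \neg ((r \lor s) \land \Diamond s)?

3

Let φ = \Box \neg ((r \lor s) \land \Diamond s). Evaluate φ at each world:
  w0 (successors {w1}): φ is true.
  w1 (successors {w3, w5}): φ is false.
  w2 (successors {w1, w8}): φ is true.
  w3 (successors {w0, w4, w5}): φ is false.
  w4 (successors {w0, w1, w5, w8}): φ is false.
  w5 (successors {w0, w4, w7}): φ is false.
  w6 (successors {w2}): φ is false.
  w7 (successors {w0, w4, w5}): φ is false.
  w8 (successors ∅): φ is true.
For instance, at w3:
  At w3: \Box \neg ((r \lor s) \land \Diamond s) requires \neg ((r \lor s) \land \Diamond s) at every successor {w0, w4, w5}.
    \neg ((r \lor s) \land \Diamond s) fails at w0, so \Box \neg ((r \lor s) \land \Diamond s) is false at w3.
      At w0: (r \lor s) \land \Diamond s is true, so \neg ((r \lor s) \land \Diamond s) is false.
Satisfying worlds: {w0, w2, w8}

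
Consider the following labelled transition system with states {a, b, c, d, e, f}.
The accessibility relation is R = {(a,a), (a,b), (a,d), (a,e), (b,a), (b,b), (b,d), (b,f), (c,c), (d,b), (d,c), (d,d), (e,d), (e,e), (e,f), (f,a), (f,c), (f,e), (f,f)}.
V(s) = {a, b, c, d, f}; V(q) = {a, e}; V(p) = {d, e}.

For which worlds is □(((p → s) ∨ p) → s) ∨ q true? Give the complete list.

a, b, c, d, e

Let φ = □(((p → s) ∨ p) → s) ∨ q. Evaluate φ at each world:
  a (successors {a, b, d, e}): φ is true.
  b (successors {a, b, d, f}): φ is true.
  c (successors {c}): φ is true.
  d (successors {b, c, d}): φ is true.
  e (successors {d, e, f}): φ is true.
  f (successors {a, c, e, f}): φ is false.
For instance, at f:
  At f: □(((p → s) ∨ p) → s) is false, q is false, so □(((p → s) ∨ p) → s) ∨ q is false.
    At f: □(((p → s) ∨ p) → s) requires ((p → s) ∨ p) → s at every successor {a, c, e, f}.
      ((p → s) ∨ p) → s fails at e, so □(((p → s) ∨ p) → s) is false at f.
Satisfying worlds: {a, b, c, d, e}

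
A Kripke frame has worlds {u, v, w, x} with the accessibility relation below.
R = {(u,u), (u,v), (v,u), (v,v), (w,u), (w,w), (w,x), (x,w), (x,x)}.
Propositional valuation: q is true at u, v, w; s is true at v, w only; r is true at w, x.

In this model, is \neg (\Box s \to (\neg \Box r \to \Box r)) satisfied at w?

No

At w: \Box s \to (\neg \Box r \to \Box r) is true, so \neg (\Box s \to (\neg \Box r \to \Box r)) is false.
  At w: \Box s is false, \neg \Box r \to \Box r is false, so \Box s \to (\neg \Box r \to \Box r) is true.
    At w: \Box s requires s at every successor {u, w, x}.
      s fails at u, so \Box s is false at w.
    At w: \neg \Box r is true, \Box r is false, so \neg \Box r \to \Box r is false.
      At w: \Box r is false, so \neg \Box r is true.
      At w: \Box r requires r at every successor {u, w, x}.
        r fails at u, so \Box r is false at w.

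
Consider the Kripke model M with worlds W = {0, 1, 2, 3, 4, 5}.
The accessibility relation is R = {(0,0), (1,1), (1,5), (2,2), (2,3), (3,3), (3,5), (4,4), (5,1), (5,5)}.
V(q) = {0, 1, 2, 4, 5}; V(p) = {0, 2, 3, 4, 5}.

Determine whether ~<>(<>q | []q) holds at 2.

No

At 2: <>(<>q | []q) is true, so ~<>(<>q | []q) is false.
  At 2: <>(<>q | []q) requires <>q | []q at some successor in {2, 3}.
    <>q | []q holds at 2, so <>(<>q | []q) is true at 2.
      At 2: <>q is true, []q is false, so <>q | []q is true.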